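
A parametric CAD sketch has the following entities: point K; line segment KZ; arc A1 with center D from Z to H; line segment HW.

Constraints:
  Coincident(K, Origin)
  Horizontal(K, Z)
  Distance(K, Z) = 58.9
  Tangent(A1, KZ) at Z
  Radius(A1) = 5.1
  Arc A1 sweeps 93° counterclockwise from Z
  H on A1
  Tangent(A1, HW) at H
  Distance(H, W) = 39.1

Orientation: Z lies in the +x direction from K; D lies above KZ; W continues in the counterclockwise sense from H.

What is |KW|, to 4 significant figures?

76.22

K is at the origin; K and Z share the same y with |KZ| = 58.9 and Z on the +x side, so Z = (58.90, 0.000). A1 meets KZ tangentially, so DZ is at right angles to KZ, so D = Z + (0, 5.1) = (58.90, 5.100). On A1, Z sits at bearing -90° from D; a 93° counterclockwise sweep puts H at bearing 3°, so H = D + 5.1·(cos 3°, sin 3°) = (63.99, 5.367). Since A1 is tangent to HW there, DH ⟂ HW, so HW runs along (−sin 3°, cos 3°); with |HW| = 39.1, W = (61.95, 44.41). Then |KW| = |W − K| = 76.22.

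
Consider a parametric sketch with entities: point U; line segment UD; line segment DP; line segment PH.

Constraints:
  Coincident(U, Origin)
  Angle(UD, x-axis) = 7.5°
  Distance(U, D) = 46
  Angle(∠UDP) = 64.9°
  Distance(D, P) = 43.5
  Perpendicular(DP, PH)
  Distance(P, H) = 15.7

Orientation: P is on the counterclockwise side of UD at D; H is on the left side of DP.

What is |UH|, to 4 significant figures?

35.34

U is at the origin; UD runs at 7.5° with length 46.0, so D = 46.0·(cos 7.5°, sin 7.5°) = (45.61, 6.004). ∠UDP = 64.9°, so DP runs at 7.5° + (180° − 64.9°) = 122.6° from the x-axis; with |DP| = 43.5, P = D + 43.5·(cos 122.6°, sin 122.6°) = (22.17, 42.65). DP is perpendicular to PH; with |PH| = 15.7 on the left of DP, H = P + 15.7·(-0.8425, -0.5388) = (8.943, 34.19). Then |UH| = |H − U| = 35.34.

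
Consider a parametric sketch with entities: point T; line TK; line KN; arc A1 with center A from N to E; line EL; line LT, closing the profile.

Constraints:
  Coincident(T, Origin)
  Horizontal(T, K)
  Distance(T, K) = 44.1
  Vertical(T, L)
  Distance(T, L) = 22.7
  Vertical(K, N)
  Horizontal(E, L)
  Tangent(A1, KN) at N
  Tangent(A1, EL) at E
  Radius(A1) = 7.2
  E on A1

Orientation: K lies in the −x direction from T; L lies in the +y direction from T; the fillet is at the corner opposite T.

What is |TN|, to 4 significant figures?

46.74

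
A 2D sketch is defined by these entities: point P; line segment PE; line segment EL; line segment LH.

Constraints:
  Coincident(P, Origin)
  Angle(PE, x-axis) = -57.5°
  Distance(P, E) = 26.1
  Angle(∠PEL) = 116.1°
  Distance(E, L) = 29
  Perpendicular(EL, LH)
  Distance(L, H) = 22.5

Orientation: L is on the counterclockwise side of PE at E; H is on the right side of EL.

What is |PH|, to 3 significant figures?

61.2

P is at the origin; PE runs at -57.5° with length 26.1, so E = 26.1·(cos -57.5°, sin -57.5°) = (14.0, -22.0). ∠PEL = 116.1°, so EL runs at -57.5° + (180° − 116.1°) = 6.40° from the x-axis; with |EL| = 29.0, L = E + 29.0·(cos 6.40°, sin 6.40°) = (42.8, -18.8). EL is perpendicular to LH; with |LH| = 22.5 on the right of EL, H = L + 22.5·(0.111, -0.994) = (45.4, -41.1). Then |PH| = |H − P| = 61.2.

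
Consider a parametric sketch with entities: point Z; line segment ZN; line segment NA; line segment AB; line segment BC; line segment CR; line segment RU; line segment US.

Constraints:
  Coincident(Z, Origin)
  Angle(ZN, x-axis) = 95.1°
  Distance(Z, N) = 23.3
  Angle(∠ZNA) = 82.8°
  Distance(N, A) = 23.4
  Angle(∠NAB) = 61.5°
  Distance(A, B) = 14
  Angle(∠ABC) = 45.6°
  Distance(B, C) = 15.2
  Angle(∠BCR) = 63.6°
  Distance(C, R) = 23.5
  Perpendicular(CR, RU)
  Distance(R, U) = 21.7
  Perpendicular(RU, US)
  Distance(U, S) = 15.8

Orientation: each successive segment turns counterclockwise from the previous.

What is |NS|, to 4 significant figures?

26.17

CR ⟂ RU, so RU runs at -68.40°; with |RU| = 21.7, U = (-28.38, -6.055). The perpendicularity gives US at right angles to RU, so US runs at 21.60°; with |US| = 15.8, S = (-13.69, -0.2391). Then |NS| = |S − N| = 26.17.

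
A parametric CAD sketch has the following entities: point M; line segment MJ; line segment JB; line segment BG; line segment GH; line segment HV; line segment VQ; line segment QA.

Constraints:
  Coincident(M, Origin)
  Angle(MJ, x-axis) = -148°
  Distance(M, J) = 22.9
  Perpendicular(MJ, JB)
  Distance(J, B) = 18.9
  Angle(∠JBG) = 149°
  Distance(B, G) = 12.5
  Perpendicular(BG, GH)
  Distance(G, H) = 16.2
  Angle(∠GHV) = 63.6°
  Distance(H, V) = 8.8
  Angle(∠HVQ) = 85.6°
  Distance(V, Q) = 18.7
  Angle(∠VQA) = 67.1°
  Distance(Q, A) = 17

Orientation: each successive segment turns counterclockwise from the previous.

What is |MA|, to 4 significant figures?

34.63

M is at the origin; MJ runs at -148.0° with length 22.9, so J = (-19.42, -12.14). MJ ⟂ JB, so JB runs at -58.00°; with |JB| = 18.9, B = (-9.405, -28.16). ∠JBG = 149.0° gives BG at -27.00° from the x-axis; with |BG| = 12.5, G = (1.733, -33.84). BG is perpendicular to GH, so GH runs at 63.00°; with |GH| = 16.2, H = (9.087, -19.40). ∠GHV = 63.6° gives HV at 179.4° from the x-axis; with |HV| = 8.8, V = (0.2879, -19.31). ∠HVQ = 85.6° gives VQ at -86.20° from the x-axis; with |VQ| = 18.7, Q = (1.527, -37.97). ∠VQA = 67.1° gives QA at 26.70° from the x-axis; with |QA| = 17.0, A = (16.71, -30.33). Then |MA| = |A − M| = 34.63.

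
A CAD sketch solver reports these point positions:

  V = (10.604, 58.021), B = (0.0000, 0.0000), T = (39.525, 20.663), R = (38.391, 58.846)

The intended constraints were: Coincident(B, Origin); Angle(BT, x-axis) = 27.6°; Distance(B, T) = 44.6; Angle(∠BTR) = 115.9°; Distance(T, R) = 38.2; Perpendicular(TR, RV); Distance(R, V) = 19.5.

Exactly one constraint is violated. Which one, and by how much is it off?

Distance(R, V) = 19.5 — off by 8.30.

B = (0.00, 0.00) ✓; BT at 27.60° ✓; |BT| = 44.60 ✓; ∠BTR = 115.9° ✓; |TR| = 38.20 ✓; ∠(TR, RV) = 90.00° ✓; |RV| = 27.80 ✗.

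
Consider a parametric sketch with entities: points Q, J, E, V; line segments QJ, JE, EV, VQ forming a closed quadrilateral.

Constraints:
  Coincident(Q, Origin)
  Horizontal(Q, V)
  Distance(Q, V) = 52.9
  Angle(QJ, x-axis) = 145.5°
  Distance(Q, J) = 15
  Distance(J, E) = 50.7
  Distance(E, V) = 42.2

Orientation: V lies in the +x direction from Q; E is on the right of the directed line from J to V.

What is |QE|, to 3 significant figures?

36.2

Checks: |JE| = 50.70 ✓; |EV| = 42.20 ✓.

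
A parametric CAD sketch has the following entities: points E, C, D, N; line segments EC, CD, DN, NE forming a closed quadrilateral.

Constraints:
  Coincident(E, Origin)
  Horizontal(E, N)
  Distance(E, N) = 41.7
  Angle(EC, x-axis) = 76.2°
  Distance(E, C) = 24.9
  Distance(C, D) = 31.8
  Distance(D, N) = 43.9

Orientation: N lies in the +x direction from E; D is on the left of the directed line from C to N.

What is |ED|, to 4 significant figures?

53.26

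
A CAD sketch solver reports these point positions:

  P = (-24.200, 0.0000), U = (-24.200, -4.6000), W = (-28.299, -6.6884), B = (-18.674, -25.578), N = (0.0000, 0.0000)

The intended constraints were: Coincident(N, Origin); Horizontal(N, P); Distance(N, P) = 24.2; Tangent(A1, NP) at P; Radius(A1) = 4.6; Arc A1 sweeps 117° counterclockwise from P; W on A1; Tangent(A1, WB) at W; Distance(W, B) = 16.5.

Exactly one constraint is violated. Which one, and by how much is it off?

Distance(W, B) = 16.5 — off by 4.70.

N = (0.00, 0.00) ✓; N.y = 0.00, P.y = 0.00 ✓; |NP| = 24.20 ✓; ∠(UP, PN) = 90.00° ✓; |UP| = 4.600 ✓; bearing(U→W) − bearing(U→P) = 117.0° ✓; |UW| = 4.600 ✓; ∠(UW, WB) = 90.00° ✓; |WB| = 21.20 ✗.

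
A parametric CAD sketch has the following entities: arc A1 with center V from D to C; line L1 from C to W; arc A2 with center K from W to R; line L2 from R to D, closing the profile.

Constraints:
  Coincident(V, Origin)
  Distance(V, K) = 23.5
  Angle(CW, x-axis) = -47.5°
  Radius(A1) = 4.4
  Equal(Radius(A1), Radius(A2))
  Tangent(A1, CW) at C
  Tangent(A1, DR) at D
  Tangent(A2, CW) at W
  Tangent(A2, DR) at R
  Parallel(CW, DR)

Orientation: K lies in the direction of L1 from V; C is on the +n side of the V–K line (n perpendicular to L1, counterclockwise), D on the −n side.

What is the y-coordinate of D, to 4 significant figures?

-2.973

V is at the origin and K lies 23.5 along u from V, so K = 23.5·u = (15.88, -17.33). Tangency of A1 to both parallel lines with radius 4.4 puts C and D at V ± 4.4·n: C = (3.244, 2.973), D = (-3.244, -2.973). So D.y = -2.973.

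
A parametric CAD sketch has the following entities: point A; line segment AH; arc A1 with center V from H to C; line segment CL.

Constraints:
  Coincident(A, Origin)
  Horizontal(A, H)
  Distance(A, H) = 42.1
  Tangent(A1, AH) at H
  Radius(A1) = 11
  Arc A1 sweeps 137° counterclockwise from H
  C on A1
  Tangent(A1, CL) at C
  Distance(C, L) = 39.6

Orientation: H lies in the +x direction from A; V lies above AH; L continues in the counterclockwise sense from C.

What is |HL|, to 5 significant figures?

50.807

A is at the origin; AH is horizontal with |AH| = 42.1 and H on the +x side, so H = (42.100, 0.0000). Tangency of A1 to AH means the radius VH is perpendicular to AH, so V = H + (0, 11) = (42.100, 11.000). On A1, H sits at bearing -90° from V; a 137° counterclockwise sweep puts C at bearing 47°, so C = V + 11.0·(cos 47°, sin 47°) = (49.602, 19.045). A1 meets CL tangentially, so VC is at right angles to CL, so CL runs along (−sin 47°, cos 47°); with |CL| = 39.6, L = (20.640, 46.052). Then |HL| = |L − H| = 50.807.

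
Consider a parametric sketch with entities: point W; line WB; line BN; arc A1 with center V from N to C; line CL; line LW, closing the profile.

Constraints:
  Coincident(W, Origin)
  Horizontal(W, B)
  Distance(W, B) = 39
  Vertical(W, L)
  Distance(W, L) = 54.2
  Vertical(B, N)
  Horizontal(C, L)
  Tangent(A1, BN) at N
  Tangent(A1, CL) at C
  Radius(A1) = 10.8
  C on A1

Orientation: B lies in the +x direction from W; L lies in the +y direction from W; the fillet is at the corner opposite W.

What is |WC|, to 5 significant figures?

61.097

W is at the origin; W and B share the same y with |WB| = 39.0 and B on the +x side, so B = (39.000, 0.0000). W and L share the same x with |WL| = 54.2 and L on the +y side, so L = (0.0000, 54.200). The virtual corner opposite W is at (39.000, 54.200). Tangency of A1 to BN means the radius VN is perpendicular to BN and tangency of A1 to CL means the radius VC is perpendicular to CL, with radius 10.8, so the center V sits 10.8 in from both sides at V = (28.200, 43.400). That places the tangent points at N = (39.000, 43.400) on BN and C = (28.200, 54.200) on CL. Then |WC| = |C − W| = 61.097.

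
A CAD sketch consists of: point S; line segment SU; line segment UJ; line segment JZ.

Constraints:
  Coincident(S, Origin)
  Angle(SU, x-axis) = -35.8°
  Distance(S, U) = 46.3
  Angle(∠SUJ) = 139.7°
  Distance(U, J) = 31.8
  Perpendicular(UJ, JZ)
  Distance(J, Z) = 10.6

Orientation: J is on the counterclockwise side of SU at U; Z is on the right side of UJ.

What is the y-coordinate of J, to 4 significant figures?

-24.59

S is at the origin; SU runs at -35.8° with length 46.3, so U = 46.3·(cos -35.8°, sin -35.8°) = (37.55, -27.08). ∠SUJ = 139.7°, so UJ runs at -35.8° + (180° − 139.7°) = 4.500° from the x-axis; with |UJ| = 31.8, J = U + 31.8·(cos 4.500°, sin 4.500°) = (69.25, -24.59). So J.y = -24.59.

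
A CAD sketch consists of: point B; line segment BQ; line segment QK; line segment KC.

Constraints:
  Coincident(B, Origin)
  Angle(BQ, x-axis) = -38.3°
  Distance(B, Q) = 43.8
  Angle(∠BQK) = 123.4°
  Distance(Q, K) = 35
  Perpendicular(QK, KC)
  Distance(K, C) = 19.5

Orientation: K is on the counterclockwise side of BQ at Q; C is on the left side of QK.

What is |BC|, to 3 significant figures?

61.5

B is at the origin; BQ runs at -38.3° with length 43.8, so Q = 43.8·(cos -38.3°, sin -38.3°) = (34.4, -27.1). ∠BQK = 123.4°, so QK runs at -38.3° + (180° − 123.4°) = 18.3° from the x-axis; with |QK| = 35.0, K = Q + 35.0·(cos 18.3°, sin 18.3°) = (67.6, -16.2). QK ⟂ KC; with |KC| = 19.5 on the left of QK, C = K + 19.5·(-0.314, 0.949) = (61.5, 2.36). Then |BC| = |C − B| = 61.5.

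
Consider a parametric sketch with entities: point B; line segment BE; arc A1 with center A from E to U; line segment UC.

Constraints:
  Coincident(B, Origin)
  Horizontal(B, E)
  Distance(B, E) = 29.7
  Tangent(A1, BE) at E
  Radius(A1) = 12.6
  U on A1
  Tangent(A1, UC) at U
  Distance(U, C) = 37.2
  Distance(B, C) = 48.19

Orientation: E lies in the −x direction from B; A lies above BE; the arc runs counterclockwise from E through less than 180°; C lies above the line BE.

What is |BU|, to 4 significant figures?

20.17

B is at the origin; B and E share the same y with |BE| = 29.7 and E on the −x side, so E = (-29.70, 0.000). Tangency of A1 to BE means the radius AE is perpendicular to BE, so A = E + (0, 12.6) = (-29.70, 12.60). Since AU ⟂ UC (tangency), |AC| = √(12.6² + 37.2²) = 39.28 regardless of where U sits on A1. So C lies on both circle(B, 48.19) and circle(A, 39.28); the above-BE intersection is C = (-10.72, 46.98). U is the foot of the tangent from C: U = (-17.30, 10.37).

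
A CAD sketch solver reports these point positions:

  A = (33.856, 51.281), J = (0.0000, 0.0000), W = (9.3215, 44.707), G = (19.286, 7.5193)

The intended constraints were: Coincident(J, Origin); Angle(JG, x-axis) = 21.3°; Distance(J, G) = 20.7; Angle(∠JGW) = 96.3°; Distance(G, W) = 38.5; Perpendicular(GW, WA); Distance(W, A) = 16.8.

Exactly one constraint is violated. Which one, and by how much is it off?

Distance(W, A) = 16.8 — off by 8.60.

J = (0.00, 0.00) ✓; JG at 21.30° ✓; |JG| = 20.70 ✓; ∠JGW = 96.30° ✓; |GW| = 38.50 ✓; ∠(GW, WA) = 90.00° ✓; |WA| = 25.40 ✗.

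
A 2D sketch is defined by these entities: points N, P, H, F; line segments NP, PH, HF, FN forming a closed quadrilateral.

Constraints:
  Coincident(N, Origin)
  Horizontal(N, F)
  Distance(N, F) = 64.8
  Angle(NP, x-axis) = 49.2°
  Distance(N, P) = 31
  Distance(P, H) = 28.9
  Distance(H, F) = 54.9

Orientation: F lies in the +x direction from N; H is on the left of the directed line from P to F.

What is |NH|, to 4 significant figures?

59.82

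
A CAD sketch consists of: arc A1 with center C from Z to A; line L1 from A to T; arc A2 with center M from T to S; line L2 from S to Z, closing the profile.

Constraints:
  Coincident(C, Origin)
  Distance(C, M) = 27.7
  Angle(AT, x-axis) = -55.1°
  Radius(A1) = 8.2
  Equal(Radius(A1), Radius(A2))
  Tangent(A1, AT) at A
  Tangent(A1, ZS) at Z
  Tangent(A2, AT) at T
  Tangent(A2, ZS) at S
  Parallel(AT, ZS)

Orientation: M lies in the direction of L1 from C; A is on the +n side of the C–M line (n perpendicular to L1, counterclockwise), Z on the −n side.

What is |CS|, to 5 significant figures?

28.888

The slot axis is L1's direction at -55.1°, so u = (cos -55.1°, sin -55.1°) = (0.57215, -0.82015) and n = (−sin -55.1°, cos -55.1°) = (0.82015, 0.57215). C is at the origin and M lies 27.7 along u from C, so M = 27.7·u = (15.848, -22.718). Tangency of A1 to both parallel lines with radius 8.2 puts A and Z at C ± 8.2·n: A = (6.7252, 4.6916), Z = (-6.7252, -4.6916). Equal radii place T and S the same way about M: T = M + 8.2·n = (22.574, -18.027), S = M − 8.2·n = (9.1232, -27.410). Then |CS| = |S − C| = 28.888.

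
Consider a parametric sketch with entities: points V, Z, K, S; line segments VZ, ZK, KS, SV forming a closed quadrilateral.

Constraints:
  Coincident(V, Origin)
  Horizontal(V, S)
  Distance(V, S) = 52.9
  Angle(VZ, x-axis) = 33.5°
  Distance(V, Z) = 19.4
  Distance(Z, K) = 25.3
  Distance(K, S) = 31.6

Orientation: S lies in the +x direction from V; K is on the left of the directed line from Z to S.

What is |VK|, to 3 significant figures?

44.7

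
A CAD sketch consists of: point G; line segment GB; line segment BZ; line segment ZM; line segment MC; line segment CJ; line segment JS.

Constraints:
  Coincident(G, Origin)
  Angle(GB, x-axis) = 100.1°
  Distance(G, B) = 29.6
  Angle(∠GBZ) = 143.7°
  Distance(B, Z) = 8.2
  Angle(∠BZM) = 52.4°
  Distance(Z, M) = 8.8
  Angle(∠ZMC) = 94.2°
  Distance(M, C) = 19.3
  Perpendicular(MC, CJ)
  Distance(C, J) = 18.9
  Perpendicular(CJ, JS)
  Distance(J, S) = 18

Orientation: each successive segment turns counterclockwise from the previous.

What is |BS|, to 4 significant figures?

15.44

G is at the origin; GB runs at 100.1° with length 29.6, so B = (-5.191, 29.14). ∠GBZ = 143.7° gives BZ at 136.4° from the x-axis; with |BZ| = 8.2, Z = (-11.13, 34.80). ∠BZM = 52.4° gives ZM at -96.00° from the x-axis; with |ZM| = 8.8, M = (-12.05, 26.04). ∠ZMC = 94.2° gives MC at -10.20° from the x-axis; with |MC| = 19.3, C = (6.946, 22.63). MC ⟂ CJ, so CJ runs at 79.80°; with |CJ| = 18.9, J = (10.29, 41.23). The perpendicularity gives JS at right angles to CJ, so JS runs at 169.8°; with |JS| = 18.0, S = (-7.423, 44.42). Then |BS| = |S − B| = 15.44.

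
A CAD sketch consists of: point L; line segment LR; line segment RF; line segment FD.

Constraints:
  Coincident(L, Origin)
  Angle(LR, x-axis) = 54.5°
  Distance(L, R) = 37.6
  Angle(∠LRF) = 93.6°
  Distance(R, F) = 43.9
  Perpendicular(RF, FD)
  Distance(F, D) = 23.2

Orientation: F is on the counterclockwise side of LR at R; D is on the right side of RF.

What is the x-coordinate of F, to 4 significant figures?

-12.23

L is at the origin; LR runs at 54.5° with length 37.6, so R = 37.6·(cos 54.5°, sin 54.5°) = (21.83, 30.61). ∠LRF = 93.6°, so RF runs at 54.5° + (180° − 93.6°) = 140.9° from the x-axis; with |RF| = 43.9, F = R + 43.9·(cos 140.9°, sin 140.9°) = (-12.23, 58.30). So F.x = -12.23.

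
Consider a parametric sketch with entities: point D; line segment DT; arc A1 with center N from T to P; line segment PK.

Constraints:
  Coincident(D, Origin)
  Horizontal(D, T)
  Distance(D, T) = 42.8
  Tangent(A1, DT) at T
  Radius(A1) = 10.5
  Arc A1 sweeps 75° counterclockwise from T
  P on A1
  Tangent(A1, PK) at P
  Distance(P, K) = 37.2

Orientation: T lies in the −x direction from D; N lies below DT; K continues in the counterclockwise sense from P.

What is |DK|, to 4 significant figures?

76.33

On A1, T sits at bearing 90° from N; a 75° counterclockwise sweep puts P at bearing 165°, so P = N + 10.5·(cos 165°, sin 165°) = (-52.94, -7.782). The tangent condition forces NP to be normal to PK, so PK runs along (−sin 165°, cos 165°); with |PK| = 37.2, K = (-62.57, -43.71). Then |DK| = |K − D| = 76.33.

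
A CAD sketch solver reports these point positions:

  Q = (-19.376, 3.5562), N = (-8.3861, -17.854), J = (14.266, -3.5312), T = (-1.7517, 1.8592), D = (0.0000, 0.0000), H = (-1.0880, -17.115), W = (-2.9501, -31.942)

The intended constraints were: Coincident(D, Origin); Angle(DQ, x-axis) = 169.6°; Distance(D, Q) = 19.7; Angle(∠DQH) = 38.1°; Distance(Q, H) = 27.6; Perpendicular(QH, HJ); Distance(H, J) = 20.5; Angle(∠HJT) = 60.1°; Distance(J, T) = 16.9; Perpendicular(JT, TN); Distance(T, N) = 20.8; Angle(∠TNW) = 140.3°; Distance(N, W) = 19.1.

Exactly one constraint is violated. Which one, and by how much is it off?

Distance(N, W) = 19.1 — off by 4.00.

D = (0.00, 0.00) ✓; DQ at 169.6° ✓; |DQ| = 19.70 ✓; ∠DQH = 38.10° ✓; |QH| = 27.60 ✓; ∠(QH, HJ) = 90.00° ✓; |HJ| = 20.50 ✓; ∠HJT = 60.10° ✓; |JT| = 16.90 ✓; ∠(JT, TN) = 90.00° ✓; |TN| = 20.80 ✓; ∠TNW = 140.3° ✓; |NW| = 15.10 ✗.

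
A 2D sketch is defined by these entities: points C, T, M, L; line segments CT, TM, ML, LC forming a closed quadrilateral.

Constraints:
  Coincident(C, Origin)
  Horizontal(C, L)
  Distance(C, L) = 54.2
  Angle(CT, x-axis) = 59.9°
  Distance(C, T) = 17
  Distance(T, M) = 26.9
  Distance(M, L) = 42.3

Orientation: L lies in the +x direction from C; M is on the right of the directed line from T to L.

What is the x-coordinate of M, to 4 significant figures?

13.56

Checks: |TM| = 26.90 ✓; |ML| = 42.30 ✓.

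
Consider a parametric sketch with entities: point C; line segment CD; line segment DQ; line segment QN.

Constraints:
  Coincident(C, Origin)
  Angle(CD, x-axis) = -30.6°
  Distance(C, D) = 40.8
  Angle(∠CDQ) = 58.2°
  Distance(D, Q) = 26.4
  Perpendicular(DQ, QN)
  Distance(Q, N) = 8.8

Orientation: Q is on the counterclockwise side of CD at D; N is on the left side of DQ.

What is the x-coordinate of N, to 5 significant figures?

25.767

C is at the origin; CD runs at -30.6° with length 40.8, so D = 40.8·(cos -30.6°, sin -30.6°) = (35.118, -20.769). ∠CDQ = 58.2°, so DQ runs at -30.6° + (180° − 58.2°) = 91.200° from the x-axis; with |DQ| = 26.4, Q = D + 26.4·(cos 91.200°, sin 91.200°) = (34.565, 5.6253). DQ is perpendicular to QN; with |QN| = 8.8 on the left of DQ, N = Q + 8.8·(-0.99978, -0.020942) = (25.767, 5.4410). So N.x = 25.767.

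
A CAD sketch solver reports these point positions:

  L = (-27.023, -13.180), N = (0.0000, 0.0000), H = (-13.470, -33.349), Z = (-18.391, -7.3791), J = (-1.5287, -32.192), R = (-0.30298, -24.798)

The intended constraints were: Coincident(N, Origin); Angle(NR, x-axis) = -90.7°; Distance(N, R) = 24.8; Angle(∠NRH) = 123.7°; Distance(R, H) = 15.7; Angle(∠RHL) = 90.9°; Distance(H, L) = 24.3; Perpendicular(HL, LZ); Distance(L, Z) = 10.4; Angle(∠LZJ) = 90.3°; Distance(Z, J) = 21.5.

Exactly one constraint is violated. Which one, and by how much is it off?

Distance(Z, J) = 21.5 — off by 8.50.

N = (0.00, 0.00) ✓; NR at -90.70° ✓; |NR| = 24.80 ✓; ∠NRH = 123.7° ✓; |RH| = 15.70 ✓; ∠RHL = 90.90° ✓; |HL| = 24.30 ✓; ∠(HL, LZ) = 90.00° ✓; |LZ| = 10.40 ✓; ∠LZJ = 90.30° ✓; |ZJ| = 30.00 ✗.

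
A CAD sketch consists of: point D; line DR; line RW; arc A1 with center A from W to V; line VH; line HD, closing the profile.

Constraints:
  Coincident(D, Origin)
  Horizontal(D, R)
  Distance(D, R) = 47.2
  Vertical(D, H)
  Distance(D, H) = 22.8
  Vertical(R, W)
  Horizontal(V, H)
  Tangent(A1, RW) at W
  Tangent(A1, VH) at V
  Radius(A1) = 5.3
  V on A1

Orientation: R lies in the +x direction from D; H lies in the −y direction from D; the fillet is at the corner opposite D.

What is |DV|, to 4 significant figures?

47.70

D is at the origin; D and R share the same y with |DR| = 47.2 and R on the +x side, so R = (47.20, 0.000). DH is vertical with |DH| = 22.8 and H on the −y side, so H = (0.000, -22.80). The virtual corner opposite D is at (47.20, -22.80). Since A1 is tangent to RW there, AW ⟂ RW and the tangent condition forces AV to be normal to VH, with radius 5.3, so the center A sits 5.3 in from both sides at A = (41.90, -17.50). That places the tangent points at W = (47.20, -17.50) on RW and V = (41.90, -22.80) on VH. Then |DV| = |V − D| = 47.70.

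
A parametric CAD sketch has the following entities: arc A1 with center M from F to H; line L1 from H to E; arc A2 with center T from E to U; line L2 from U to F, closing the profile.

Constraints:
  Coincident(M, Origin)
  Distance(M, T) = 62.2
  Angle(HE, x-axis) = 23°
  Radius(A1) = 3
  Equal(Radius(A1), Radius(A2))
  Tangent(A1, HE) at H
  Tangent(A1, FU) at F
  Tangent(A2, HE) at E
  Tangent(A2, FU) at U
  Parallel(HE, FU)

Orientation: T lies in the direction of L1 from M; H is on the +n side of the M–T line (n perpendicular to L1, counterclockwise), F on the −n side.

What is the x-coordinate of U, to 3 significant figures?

58.4

The slot axis is L1's direction at 23.0°, so u = (cos 23.0°, sin 23.0°) = (0.921, 0.391) and n = (−sin 23.0°, cos 23.0°) = (-0.391, 0.921). M is at the origin and T lies 62.2 along u from M, so T = 62.2·u = (57.3, 24.3). Tangency of A1 to both parallel lines with radius 3.0 puts H and F at M ± 3.0·n: H = (-1.17, 2.76), F = (1.17, -2.76). Equal radii place E and U the same way about T: E = T + 3.0·n = (56.1, 27.1), U = T − 3.0·n = (58.4, 21.5). So U.x = 58.4.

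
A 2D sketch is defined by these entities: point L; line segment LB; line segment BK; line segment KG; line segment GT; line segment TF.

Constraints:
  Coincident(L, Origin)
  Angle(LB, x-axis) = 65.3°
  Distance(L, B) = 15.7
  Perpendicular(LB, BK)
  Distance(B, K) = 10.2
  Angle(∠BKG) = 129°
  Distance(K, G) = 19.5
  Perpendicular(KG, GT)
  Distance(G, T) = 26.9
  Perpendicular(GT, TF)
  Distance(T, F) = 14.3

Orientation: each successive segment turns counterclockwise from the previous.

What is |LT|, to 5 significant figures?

16.458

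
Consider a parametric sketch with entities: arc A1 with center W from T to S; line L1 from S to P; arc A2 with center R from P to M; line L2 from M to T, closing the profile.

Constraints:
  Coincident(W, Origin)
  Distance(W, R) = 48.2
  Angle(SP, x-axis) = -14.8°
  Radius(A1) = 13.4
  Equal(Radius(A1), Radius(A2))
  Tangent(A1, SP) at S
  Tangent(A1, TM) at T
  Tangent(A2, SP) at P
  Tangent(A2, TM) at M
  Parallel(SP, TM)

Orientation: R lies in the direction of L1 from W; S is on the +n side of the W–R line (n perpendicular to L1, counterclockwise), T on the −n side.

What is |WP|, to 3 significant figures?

50.0

The slot axis is L1's direction at -14.8°, so u = (cos -14.8°, sin -14.8°) = (0.967, -0.255) and n = (−sin -14.8°, cos -14.8°) = (0.255, 0.967). W is at the origin and R lies 48.2 along u from W, so R = 48.2·u = (46.6, -12.3). Tangency of A1 to both parallel lines with radius 13.4 puts S and T at W ± 13.4·n: S = (3.42, 13.0), T = (-3.42, -13.0). Equal radii place P and M the same way about R: P = R + 13.4·n = (50.0, 0.643), M = R − 13.4·n = (43.2, -25.3). Then |WP| = |P − W| = 50.0.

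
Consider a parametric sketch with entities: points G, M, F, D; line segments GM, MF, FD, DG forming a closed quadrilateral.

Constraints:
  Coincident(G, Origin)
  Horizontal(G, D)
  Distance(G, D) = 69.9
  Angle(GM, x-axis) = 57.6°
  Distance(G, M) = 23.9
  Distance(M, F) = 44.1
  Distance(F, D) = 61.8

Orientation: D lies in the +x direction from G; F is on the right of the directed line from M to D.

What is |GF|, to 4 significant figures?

27.19

Checks: |MF| = 44.10 ✓; |FD| = 61.80 ✓.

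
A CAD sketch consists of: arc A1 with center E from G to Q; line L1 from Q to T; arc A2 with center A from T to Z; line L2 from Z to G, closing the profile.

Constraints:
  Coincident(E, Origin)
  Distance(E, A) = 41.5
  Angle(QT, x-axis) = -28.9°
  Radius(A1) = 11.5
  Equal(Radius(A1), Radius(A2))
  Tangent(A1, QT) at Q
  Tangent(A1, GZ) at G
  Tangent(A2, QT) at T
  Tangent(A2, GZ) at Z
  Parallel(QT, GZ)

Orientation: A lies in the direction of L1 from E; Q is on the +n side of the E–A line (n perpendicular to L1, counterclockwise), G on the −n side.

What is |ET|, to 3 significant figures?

43.1

The slot axis is L1's direction at -28.9°, so u = (cos -28.9°, sin -28.9°) = (0.875, -0.483) and n = (−sin -28.9°, cos -28.9°) = (0.483, 0.875). E is at the origin and A lies 41.5 along u from E, so A = 41.5·u = (36.3, -20.1). Tangency of A1 to both parallel lines with radius 11.5 puts Q and G at E ± 11.5·n: Q = (5.56, 10.1), G = (-5.56, -10.1). Equal radii place T and Z the same way about A: T = A + 11.5·n = (41.9, -9.99), Z = A − 11.5·n = (30.8, -30.1). Then |ET| = |T − E| = 43.1.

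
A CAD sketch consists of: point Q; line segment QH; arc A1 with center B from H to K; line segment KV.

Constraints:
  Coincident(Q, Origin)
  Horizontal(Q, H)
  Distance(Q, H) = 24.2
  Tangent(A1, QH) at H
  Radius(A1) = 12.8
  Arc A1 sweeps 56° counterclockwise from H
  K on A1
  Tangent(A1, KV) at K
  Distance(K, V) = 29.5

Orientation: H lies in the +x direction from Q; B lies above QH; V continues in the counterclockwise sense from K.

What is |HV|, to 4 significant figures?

40.51

Q is at the origin; QH is horizontal with |QH| = 24.2 and H on the +x side, so H = (24.20, 0.000). A1 meets QH tangentially, so BH is at right angles to QH, so B = H + (0, 12.8) = (24.20, 12.80). On A1, H sits at bearing -90° from B; a 56° counterclockwise sweep puts K at bearing -34°, so K = B + 12.8·(cos -34°, sin -34°) = (34.81, 5.642). Since A1 is tangent to KV there, BK ⟂ KV, so KV runs along (−sin -34°, cos -34°); with |KV| = 29.5, V = (51.31, 30.10). Then |HV| = |V − H| = 40.51.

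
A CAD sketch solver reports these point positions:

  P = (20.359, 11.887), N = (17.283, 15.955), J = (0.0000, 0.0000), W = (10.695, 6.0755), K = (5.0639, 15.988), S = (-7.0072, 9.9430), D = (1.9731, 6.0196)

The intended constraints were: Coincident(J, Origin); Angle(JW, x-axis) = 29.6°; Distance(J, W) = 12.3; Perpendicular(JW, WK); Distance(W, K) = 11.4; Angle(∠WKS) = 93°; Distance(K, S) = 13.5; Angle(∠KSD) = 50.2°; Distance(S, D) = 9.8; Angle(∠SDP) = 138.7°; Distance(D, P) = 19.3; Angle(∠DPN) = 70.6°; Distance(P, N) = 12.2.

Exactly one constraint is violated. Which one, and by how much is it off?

Distance(P, N) = 12.2 — off by 7.10.

J = (0.00, 0.00) ✓; JW at 29.60° ✓; |JW| = 12.30 ✓; ∠(JW, WK) = 90.00° ✓; |WK| = 11.40 ✓; ∠WKS = 93.00° ✓; |KS| = 13.50 ✓; ∠KSD = 50.20° ✓; |SD| = 9.800 ✓; ∠SDP = 138.7° ✓; |DP| = 19.30 ✓; ∠DPN = 70.60° ✓; |PN| = 5.100 ✗.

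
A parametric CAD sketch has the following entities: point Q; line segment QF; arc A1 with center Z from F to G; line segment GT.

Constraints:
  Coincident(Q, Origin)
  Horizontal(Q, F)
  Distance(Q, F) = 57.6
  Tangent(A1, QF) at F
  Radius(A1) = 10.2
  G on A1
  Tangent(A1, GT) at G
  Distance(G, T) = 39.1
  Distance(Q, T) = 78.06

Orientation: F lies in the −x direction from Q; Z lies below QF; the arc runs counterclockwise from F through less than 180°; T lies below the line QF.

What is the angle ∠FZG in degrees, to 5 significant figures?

101.97°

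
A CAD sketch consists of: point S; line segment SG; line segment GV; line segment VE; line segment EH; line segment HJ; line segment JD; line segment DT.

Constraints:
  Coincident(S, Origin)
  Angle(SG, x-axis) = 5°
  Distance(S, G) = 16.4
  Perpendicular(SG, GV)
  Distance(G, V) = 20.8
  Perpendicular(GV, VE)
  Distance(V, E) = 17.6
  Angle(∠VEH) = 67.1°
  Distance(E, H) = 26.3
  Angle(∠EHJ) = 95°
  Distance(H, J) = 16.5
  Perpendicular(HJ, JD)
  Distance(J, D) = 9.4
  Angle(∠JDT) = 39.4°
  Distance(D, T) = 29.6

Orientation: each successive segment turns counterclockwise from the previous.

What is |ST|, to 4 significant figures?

20.21

S is at the origin; SG runs at 5.0° with length 16.4, so G = (16.34, 1.429). SG ⟂ GV, so GV runs at 95.00°; with |GV| = 20.8, V = (14.52, 22.15). GV is perpendicular to VE, so VE runs at -175.0°; with |VE| = 17.6, E = (-3.008, 20.62). ∠VEH = 67.1° gives EH at -62.10° from the x-axis; with |EH| = 26.3, H = (9.298, -2.627). ∠EHJ = 95.0° gives HJ at 22.90° from the x-axis; with |HJ| = 16.5, J = (24.50, 3.794). HJ is perpendicular to JD, so JD runs at 112.9°; with |JD| = 9.4, D = (20.84, 12.45). ∠JDT = 39.4° gives DT at -106.5° from the x-axis; with |DT| = 29.6, T = (12.43, -15.93). Then |ST| = |T − S| = 20.21.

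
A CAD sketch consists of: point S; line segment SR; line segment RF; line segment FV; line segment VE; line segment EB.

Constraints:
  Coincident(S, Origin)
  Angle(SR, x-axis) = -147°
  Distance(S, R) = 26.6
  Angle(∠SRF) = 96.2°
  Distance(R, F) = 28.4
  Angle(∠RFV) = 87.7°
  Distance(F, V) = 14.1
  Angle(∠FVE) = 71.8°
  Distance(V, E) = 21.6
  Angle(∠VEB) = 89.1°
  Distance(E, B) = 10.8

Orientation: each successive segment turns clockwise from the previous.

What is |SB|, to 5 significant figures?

33.262

S is at the origin; SR runs at -147.0° with length 26.6, so R = (-22.309, -14.487). ∠SRF = 96.2° gives RF at 129.20° from the x-axis; with |RF| = 28.4, F = (-40.258, 7.5210). ∠RFV = 87.7° gives FV at 36.900° from the x-axis; with |FV| = 14.1, V = (-28.983, 15.987). ∠FVE = 71.8° gives VE at -71.300° from the x-axis; with |VE| = 21.6, E = (-22.057, -4.4728). ∠VEB = 89.1° gives EB at -162.20° from the x-axis; with |EB| = 10.8, B = (-32.340, -7.7743). Then |SB| = |B − S| = 33.262.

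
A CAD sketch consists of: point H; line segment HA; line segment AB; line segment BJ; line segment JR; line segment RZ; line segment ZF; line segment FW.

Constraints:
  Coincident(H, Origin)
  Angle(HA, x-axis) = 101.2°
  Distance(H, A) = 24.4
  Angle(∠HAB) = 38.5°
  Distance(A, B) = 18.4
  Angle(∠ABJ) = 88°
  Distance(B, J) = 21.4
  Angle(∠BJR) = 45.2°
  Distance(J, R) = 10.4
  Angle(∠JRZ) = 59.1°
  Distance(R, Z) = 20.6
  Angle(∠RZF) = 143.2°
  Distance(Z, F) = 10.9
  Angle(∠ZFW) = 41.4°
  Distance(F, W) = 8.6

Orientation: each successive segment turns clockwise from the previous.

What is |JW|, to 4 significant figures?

15.51

∠RZF = 143.2° gives ZF at -64.80° from the x-axis; with |ZF| = 10.9, F = (17.19, -12.94). ∠ZFW = 41.4° gives FW at 156.6° from the x-axis; with |FW| = 8.6, W = (9.302, -9.525). Then |JW| = |W − J| = 15.51.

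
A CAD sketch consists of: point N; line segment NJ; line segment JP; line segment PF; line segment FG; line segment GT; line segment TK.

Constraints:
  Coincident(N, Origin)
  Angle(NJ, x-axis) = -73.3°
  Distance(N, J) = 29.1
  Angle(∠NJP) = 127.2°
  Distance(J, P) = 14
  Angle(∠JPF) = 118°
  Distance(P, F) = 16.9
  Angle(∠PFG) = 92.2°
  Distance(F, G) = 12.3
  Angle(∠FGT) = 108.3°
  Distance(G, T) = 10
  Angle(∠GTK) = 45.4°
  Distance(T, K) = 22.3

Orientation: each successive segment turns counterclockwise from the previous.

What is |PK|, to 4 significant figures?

17.71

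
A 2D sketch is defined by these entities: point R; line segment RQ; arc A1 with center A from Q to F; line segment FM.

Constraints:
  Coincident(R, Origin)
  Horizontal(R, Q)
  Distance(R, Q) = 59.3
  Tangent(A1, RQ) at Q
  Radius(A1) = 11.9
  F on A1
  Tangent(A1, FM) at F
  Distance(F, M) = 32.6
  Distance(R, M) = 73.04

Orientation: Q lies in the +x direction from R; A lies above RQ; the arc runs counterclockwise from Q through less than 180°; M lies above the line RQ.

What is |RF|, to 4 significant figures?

72.10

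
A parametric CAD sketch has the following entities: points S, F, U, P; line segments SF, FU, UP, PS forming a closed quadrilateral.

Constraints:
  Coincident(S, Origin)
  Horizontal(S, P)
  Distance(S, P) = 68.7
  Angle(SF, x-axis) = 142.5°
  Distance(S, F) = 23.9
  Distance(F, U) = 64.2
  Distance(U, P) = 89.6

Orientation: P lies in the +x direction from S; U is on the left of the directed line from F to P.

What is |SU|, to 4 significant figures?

71.41

S is at the origin; S and P share the same y with |SP| = 68.7 and P in +x, so P = (68.7, 0). SF runs at 142.5° with |SF| = 23.9, so F = (-18.96, 14.55). U is determined by |FU| = 64.2 and |UP| = 89.6 together: it lies at the intersection of circle(F, 64.2) and circle(P, 89.6). With |FP| = 88.86, the foot of the radical line on FP is 22.45 from F and the perpendicular offset is √(64.2² − 22.45²) = 60.15. Taking the left-of-FP solution: U = (13.03, 70.21).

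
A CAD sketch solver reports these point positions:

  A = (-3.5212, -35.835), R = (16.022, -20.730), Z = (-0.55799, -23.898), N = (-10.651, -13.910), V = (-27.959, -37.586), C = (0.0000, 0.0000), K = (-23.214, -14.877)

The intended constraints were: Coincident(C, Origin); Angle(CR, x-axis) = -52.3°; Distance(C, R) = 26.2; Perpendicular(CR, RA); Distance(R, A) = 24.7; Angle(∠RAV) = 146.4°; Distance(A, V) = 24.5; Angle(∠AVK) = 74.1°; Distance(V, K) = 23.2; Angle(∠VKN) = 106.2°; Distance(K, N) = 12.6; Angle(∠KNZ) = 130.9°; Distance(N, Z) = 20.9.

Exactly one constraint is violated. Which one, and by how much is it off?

Distance(N, Z) = 20.9 — off by 6.70.

C = (0.00, 0.00) ✓; CR at -52.30° ✓; |CR| = 26.20 ✓; ∠(CR, RA) = 90.00° ✓; |RA| = 24.70 ✓; ∠RAV = 146.4° ✓; |AV| = 24.50 ✓; ∠AVK = 74.10° ✓; |VK| = 23.20 ✓; ∠VKN = 106.2° ✓; |KN| = 12.60 ✓; ∠KNZ = 130.9° ✓; |NZ| = 14.20 ✗.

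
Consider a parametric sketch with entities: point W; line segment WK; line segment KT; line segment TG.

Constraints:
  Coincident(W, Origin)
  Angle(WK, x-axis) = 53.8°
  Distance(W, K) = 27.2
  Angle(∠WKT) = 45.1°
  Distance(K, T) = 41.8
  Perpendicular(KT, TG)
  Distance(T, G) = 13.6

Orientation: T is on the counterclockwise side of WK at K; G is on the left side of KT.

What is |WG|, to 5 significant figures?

23.300

W is at the origin; WK runs at 53.8° with length 27.2, so K = 27.2·(cos 53.8°, sin 53.8°) = (16.064, 21.949). ∠WKT = 45.1°, so KT runs at 53.8° + (180° − 45.1°) = 188.70° from the x-axis; with |KT| = 41.8, T = K + 41.8·(cos 188.70°, sin 188.70°) = (-25.255, 15.627). KT ⟂ TG; with |TG| = 13.6 on the left of KT, G = T + 13.6·(0.15126, -0.98849) = (-23.197, 2.1831). Then |WG| = |G − W| = 23.300.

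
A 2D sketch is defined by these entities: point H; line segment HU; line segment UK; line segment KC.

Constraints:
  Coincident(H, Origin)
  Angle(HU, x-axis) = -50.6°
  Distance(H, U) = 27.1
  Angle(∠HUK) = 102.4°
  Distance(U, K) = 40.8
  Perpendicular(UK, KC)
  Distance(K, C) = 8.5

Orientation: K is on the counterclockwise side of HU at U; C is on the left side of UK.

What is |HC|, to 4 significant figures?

49.96

∠HUK = 102.4°, so UK runs at -50.6° + (180° − 102.4°) = 27.00° from the x-axis; with |UK| = 40.8, K = U + 40.8·(cos 27.00°, sin 27.00°) = (53.55, -2.418). UK ⟂ KC; with |KC| = 8.5 on the left of UK, C = K + 8.5·(-0.4540, 0.8910) = (49.70, 5.155). Then |HC| = |C − H| = 49.96.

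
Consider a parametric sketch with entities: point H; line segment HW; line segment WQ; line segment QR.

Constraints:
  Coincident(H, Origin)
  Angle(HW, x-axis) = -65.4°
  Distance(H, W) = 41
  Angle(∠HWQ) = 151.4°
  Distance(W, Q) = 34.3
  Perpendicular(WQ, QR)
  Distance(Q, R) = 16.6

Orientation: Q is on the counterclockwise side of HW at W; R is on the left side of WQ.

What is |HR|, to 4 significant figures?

70.36

∠HWQ = 151.4°, so WQ runs at -65.4° + (180° − 151.4°) = -36.80° from the x-axis; with |WQ| = 34.3, Q = W + 34.3·(cos -36.80°, sin -36.80°) = (44.53, -57.83). The perpendicularity gives QR at right angles to WQ; with |QR| = 16.6 on the left of WQ, R = Q + 16.6·(0.5990, 0.8007) = (54.48, -44.53). Then |HR| = |R − H| = 70.36.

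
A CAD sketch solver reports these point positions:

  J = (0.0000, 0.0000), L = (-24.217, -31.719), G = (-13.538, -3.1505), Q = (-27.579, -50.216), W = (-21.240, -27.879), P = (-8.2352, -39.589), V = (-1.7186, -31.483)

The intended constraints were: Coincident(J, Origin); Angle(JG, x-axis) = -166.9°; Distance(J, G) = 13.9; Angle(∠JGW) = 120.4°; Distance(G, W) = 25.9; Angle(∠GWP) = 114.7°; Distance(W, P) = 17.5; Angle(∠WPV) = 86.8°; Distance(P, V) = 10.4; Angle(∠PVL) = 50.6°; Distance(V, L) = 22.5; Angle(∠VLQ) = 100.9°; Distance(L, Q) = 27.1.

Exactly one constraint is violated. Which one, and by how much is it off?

Distance(L, Q) = 27.1 — off by 8.30.

J = (0.00, 0.00) ✓; JG at -166.9° ✓; |JG| = 13.90 ✓; ∠JGW = 120.4° ✓; |GW| = 25.90 ✓; ∠GWP = 114.7° ✓; |WP| = 17.50 ✓; ∠WPV = 86.80° ✓; |PV| = 10.40 ✓; ∠PVL = 50.60° ✓; |VL| = 22.50 ✓; ∠VLQ = 100.9° ✓; |LQ| = 18.80 ✗.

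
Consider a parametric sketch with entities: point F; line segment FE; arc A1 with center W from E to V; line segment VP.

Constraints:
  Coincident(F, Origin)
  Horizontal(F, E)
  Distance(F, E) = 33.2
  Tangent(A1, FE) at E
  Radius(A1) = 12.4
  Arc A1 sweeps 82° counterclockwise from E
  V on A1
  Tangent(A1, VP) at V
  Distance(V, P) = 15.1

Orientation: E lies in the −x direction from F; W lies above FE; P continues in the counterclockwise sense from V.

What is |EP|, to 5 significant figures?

29.387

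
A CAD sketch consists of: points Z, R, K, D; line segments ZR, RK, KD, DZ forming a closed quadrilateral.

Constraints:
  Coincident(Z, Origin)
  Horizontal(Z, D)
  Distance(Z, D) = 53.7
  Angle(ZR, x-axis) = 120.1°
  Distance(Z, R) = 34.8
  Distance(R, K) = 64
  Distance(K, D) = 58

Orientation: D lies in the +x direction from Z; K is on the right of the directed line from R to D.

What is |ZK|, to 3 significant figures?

30.4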